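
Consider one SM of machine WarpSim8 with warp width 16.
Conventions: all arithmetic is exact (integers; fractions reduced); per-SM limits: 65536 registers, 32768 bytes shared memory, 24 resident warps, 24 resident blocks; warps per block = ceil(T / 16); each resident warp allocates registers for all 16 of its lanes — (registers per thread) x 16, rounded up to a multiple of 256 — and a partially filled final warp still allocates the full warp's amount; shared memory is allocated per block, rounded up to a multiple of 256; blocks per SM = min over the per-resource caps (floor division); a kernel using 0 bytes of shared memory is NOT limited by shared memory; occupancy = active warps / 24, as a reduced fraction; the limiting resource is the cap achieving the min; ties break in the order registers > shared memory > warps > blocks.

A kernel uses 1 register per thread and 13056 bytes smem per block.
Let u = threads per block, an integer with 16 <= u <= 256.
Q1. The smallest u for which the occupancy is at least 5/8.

Answer: u = 113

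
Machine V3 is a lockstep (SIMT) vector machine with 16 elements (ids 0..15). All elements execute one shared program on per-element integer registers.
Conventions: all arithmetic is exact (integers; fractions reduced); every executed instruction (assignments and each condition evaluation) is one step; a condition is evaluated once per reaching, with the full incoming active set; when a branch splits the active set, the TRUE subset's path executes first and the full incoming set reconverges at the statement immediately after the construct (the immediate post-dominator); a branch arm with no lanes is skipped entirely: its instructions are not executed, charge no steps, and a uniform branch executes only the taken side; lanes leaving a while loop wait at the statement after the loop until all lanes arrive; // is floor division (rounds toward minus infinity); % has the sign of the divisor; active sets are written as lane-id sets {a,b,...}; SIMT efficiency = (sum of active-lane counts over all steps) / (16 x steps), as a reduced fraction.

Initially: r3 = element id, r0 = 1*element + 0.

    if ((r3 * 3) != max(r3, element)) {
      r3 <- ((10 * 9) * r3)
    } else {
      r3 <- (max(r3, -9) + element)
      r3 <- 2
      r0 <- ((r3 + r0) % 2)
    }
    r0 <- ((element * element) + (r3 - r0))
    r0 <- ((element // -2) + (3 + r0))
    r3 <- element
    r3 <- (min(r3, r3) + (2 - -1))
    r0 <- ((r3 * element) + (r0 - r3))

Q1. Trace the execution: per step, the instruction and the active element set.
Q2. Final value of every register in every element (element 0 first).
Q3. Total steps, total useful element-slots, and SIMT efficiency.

step 0: eval ((r3 * 3) != max(r3, element)) {0,1,2,3,4,5,6,7,8,9,10,11,12,13,14,15}
step 1: r3 <- ((10 * 9) * r3)        {1,2,3,4,5,6,7,8,9,10,11,12,13,14,15}
step 2: r3 <- (max(r3, -9) + element) {0}
step 3: r3 <- 2                      {0}
step 4: r0 <- ((r3 + r0) % 2)        {0}
step 5: r0 <- ((element * element) + (r3 - r0)) {0,1,2,3,4,5,6,7,8,9,10,11,12,13,14,15}
step 6: r0 <- ((element // -2) + (3 + r0)) {0,1,2,3,4,5,6,7,8,9,10,11,12,13,14,15}
step 7: r3 <- element                {0,1,2,3,4,5,6,7,8,9,10,11,12,13,14,15}
step 8: r3 <- (min(r3, r3) + (2 - -1)) {0,1,2,3,4,5,6,7,8,9,10,11,12,13,14,15}
step 9: r0 <- ((r3 * element) + (r0 - r3)) {0,1,2,3,4,5,6,7,8,9,10,11,12,13,14,15}

Answer: 10 steps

r3: 3,4,5,6,7,8,9,10,11,12,13,14,15,16,17,18
r0: 2,92,189,289,394,502,615,731,852,976,1105,1237,1374,1514,1659,1807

steps = 10; useful = 114; efficiency = 114/160 = 57/80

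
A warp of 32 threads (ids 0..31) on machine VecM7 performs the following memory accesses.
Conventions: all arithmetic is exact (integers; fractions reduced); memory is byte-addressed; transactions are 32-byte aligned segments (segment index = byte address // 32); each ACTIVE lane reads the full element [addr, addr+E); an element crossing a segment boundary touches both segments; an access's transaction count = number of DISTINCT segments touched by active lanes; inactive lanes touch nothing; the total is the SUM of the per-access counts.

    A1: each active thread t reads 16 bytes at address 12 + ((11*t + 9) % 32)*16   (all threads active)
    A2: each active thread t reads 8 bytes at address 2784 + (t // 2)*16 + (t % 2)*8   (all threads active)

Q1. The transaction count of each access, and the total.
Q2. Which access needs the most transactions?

A1: 17 transactions
A2: 8 transactions

Answer: 17,8; total 25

Answer: A1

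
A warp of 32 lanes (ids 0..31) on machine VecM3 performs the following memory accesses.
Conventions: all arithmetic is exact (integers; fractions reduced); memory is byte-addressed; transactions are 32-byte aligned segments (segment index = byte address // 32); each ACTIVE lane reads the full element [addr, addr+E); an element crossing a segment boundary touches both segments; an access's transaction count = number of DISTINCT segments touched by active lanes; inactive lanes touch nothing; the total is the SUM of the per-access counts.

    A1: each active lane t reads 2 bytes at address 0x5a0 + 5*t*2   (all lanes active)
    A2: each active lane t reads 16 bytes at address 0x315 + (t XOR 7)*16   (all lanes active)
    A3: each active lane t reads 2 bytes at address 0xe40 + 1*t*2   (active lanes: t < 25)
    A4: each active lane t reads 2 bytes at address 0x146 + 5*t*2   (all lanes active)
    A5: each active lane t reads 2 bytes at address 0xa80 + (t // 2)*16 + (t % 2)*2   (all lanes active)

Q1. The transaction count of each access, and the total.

A1: 10 transactions
A2: 17 transactions
A3: 2 transactions
A4: 10 transactions
A5: 8 transactions

Answer: 10,17,2,10,8; total 47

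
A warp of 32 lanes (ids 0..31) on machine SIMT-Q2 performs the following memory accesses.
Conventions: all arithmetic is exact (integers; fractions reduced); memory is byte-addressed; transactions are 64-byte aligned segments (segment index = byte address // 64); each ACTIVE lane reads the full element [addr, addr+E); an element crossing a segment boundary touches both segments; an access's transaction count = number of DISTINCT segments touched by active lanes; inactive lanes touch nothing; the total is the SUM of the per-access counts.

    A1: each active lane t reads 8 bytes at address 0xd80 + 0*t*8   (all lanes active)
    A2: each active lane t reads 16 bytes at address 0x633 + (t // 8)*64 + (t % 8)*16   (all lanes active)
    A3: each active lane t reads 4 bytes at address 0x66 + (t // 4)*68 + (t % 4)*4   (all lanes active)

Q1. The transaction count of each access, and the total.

A1: 1 transaction
A2: 6 transactions
A3: 9 transactions

Answer: 1,6,9; total 16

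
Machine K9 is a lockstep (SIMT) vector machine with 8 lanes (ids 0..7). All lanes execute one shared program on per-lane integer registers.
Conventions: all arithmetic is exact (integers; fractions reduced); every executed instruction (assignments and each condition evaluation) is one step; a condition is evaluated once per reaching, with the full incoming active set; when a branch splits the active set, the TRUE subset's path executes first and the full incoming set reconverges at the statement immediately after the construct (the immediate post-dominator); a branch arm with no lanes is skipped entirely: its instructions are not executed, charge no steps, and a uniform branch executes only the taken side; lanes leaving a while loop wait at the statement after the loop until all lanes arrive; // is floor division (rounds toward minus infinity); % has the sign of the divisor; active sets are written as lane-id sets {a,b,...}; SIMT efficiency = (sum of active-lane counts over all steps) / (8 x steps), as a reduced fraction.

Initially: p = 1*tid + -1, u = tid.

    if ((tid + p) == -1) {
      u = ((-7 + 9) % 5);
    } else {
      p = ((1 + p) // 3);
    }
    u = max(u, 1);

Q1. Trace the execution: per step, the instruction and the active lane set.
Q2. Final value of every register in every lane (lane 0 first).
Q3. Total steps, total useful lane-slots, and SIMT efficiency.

step 0: eval ((tid + p) == -1)       {0,1,2,3,4,5,6,7}
step 1: u <- ((-7 + 9) % 5)          {0}
step 2: p <- ((1 + p) // 3)          {1,2,3,4,5,6,7}
step 3: u <- max(u, 1)               {0,1,2,3,4,5,6,7}

Answer: 4 steps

p: -1,0,0,1,1,1,2,2
u: 2,1,2,3,4,5,6,7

steps = 4; useful = 24; efficiency = 24/32 = 3/4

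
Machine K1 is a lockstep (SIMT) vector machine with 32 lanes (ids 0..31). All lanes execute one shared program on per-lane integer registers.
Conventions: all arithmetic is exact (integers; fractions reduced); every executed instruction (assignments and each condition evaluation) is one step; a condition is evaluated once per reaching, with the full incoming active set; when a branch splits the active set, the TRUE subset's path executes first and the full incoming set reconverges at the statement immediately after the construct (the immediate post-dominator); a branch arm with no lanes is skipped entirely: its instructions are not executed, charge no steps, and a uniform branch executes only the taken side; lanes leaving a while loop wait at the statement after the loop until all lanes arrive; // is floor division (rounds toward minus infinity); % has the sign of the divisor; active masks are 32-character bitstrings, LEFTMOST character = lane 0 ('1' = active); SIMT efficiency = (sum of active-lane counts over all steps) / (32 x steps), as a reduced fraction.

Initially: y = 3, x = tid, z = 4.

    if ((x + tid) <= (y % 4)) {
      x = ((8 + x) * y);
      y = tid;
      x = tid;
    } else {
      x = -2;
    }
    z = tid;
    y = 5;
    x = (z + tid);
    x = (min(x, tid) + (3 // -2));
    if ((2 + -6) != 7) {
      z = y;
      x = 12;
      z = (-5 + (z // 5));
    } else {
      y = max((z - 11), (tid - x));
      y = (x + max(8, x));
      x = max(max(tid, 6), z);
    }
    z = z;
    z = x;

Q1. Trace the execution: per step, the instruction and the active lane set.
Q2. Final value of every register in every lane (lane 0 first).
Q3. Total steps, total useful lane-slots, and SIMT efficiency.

step 0: eval ((x + tid) <= (y % 4))  11111111111111111111111111111111
step 1: x <- ((8 + x) * y)           11000000000000000000000000000000
step 2: y <- tid                     11000000000000000000000000000000
step 3: x <- tid                     11000000000000000000000000000000
step 4: x <- -2                      00111111111111111111111111111111
step 5: z <- tid                     11111111111111111111111111111111
step 6: y <- 5                       11111111111111111111111111111111
step 7: x <- (z + tid)               11111111111111111111111111111111
step 8: x <- (min(x, tid) + (3 // -2)) 11111111111111111111111111111111
step 9: eval ((2 + -6) != 7)         11111111111111111111111111111111
step 10: z <- y                       11111111111111111111111111111111
step 11: x <- 12                      11111111111111111111111111111111
step 12: z <- (-5 + (z // 5))         11111111111111111111111111111111
step 13: z <- z                       11111111111111111111111111111111
step 14: z <- x                       11111111111111111111111111111111

Answer: 15 steps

y: 5,5,5,5,5,5,5,5,5,5,5,5,5,5,5,5,5,5,5,5,5,5,5,5,5,5,5,5,5,5,5,5
x: 12,12,12,12,12,12,12,12,12,12,12,12,12,12,12,12,12,12,12,12,12,12,12,12,12,12,12,12,12,12,12,12
z: 12,12,12,12,12,12,12,12,12,12,12,12,12,12,12,12,12,12,12,12,12,12,12,12,12,12,12,12,12,12,12,12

steps = 15; useful = 388; efficiency = 388/480 = 97/120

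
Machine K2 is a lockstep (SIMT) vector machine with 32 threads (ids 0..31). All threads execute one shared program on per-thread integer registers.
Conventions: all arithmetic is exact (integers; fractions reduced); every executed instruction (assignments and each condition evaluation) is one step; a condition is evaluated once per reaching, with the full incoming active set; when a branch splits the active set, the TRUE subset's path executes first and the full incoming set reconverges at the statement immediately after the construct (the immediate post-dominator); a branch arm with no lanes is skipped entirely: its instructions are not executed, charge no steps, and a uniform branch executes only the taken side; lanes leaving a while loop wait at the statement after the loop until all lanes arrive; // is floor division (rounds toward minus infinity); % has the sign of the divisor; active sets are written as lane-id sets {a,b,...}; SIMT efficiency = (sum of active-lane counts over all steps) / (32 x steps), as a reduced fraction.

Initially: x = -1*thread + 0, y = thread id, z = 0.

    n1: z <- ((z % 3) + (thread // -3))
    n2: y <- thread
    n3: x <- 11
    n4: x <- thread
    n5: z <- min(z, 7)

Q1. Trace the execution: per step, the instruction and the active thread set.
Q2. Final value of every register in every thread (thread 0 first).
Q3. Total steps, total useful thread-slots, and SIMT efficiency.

step 0: z <- ((z % 3) + (thread // -3)) {0,1,2,3,4,5,6,7,8,9,10,11,12,13,14,15,16,17,18,19,20,21,22,23,24,25,26,27,28,29,30,31}
step 1: y <- thread                  {0,1,2,3,4,5,6,7,8,9,10,11,12,13,14,15,16,17,18,19,20,21,22,23,24,25,26,27,28,29,30,31}
step 2: x <- 11                      {0,1,2,3,4,5,6,7,8,9,10,11,12,13,14,15,16,17,18,19,20,21,22,23,24,25,26,27,28,29,30,31}
step 3: x <- thread                  {0,1,2,3,4,5,6,7,8,9,10,11,12,13,14,15,16,17,18,19,20,21,22,23,24,25,26,27,28,29,30,31}
step 4: z <- min(z, 7)               {0,1,2,3,4,5,6,7,8,9,10,11,12,13,14,15,16,17,18,19,20,21,22,23,24,25,26,27,28,29,30,31}

Answer: 5 steps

x: 0,1,2,3,4,5,6,7,8,9,10,11,12,13,14,15,16,17,18,19,20,21,22,23,24,25,26,27,28,29,30,31
y: 0,1,2,3,4,5,6,7,8,9,10,11,12,13,14,15,16,17,18,19,20,21,22,23,24,25,26,27,28,29,30,31
z: 0,-1,-1,-1,-2,-2,-2,-3,-3,-3,-4,-4,-4,-5,-5,-5,-6,-6,-6,-7,-7,-7,-8,-8,-8,-9,-9,-9,-10,-10,-10,-11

steps = 5; useful = 160; efficiency = 160/160 = 1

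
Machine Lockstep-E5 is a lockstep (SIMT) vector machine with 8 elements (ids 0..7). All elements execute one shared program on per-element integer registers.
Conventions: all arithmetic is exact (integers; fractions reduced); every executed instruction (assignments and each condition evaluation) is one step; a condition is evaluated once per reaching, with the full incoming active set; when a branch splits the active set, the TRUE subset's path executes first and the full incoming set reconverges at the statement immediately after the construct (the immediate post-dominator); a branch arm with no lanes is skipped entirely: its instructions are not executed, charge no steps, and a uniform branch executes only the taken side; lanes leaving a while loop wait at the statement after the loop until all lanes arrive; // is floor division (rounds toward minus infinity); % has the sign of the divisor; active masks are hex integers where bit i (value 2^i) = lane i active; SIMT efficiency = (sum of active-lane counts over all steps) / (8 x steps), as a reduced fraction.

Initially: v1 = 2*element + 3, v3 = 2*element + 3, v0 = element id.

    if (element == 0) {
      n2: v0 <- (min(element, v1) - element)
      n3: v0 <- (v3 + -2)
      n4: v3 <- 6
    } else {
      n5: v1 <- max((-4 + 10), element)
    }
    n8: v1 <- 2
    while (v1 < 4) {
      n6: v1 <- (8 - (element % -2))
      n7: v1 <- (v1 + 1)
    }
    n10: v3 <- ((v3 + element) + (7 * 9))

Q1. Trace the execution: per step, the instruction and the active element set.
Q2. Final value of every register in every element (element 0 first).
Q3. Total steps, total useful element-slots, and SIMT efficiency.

step 0: eval (element == 0)          0xff
step 1: v0 <- (min(element, v1) - element) 0x01
step 2: v0 <- (v3 + -2)              0x01
step 3: v3 <- 6                      0x01
step 4: v1 <- max((-4 + 10), element) 0xfe
step 5: v1 <- 2                      0xff
step 6: eval (v1 < 4)                0xff
step 7: v1 <- (8 - (element % -2))   0xff
step 8: v1 <- (v1 + 1)               0xff
step 9: eval (v1 < 4)                0xff
step 10: v3 <- ((v3 + element) + (7 * 9)) 0xff

Answer: 11 steps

v1: 9,10,9,10,9,10,9,10
v3: 69,69,72,75,78,81,84,87
v0: 1,1,2,3,4,5,6,7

steps = 11; useful = 66; efficiency = 66/88 = 3/4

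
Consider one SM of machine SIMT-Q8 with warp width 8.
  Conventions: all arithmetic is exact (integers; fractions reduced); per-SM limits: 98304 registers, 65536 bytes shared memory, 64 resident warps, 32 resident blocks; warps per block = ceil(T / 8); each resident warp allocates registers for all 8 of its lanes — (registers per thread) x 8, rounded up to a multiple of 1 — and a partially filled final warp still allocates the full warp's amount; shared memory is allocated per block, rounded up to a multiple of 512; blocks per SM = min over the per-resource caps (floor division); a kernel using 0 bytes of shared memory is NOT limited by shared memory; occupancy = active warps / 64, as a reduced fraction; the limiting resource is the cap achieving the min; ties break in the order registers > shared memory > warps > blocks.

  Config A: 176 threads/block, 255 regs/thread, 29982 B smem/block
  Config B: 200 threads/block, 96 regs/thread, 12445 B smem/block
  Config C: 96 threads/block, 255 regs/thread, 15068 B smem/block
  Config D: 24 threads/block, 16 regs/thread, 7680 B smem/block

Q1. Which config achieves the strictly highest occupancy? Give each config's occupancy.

occupancies: A 11/16, B 25/32, C 3/4, D 3/8

Answer: B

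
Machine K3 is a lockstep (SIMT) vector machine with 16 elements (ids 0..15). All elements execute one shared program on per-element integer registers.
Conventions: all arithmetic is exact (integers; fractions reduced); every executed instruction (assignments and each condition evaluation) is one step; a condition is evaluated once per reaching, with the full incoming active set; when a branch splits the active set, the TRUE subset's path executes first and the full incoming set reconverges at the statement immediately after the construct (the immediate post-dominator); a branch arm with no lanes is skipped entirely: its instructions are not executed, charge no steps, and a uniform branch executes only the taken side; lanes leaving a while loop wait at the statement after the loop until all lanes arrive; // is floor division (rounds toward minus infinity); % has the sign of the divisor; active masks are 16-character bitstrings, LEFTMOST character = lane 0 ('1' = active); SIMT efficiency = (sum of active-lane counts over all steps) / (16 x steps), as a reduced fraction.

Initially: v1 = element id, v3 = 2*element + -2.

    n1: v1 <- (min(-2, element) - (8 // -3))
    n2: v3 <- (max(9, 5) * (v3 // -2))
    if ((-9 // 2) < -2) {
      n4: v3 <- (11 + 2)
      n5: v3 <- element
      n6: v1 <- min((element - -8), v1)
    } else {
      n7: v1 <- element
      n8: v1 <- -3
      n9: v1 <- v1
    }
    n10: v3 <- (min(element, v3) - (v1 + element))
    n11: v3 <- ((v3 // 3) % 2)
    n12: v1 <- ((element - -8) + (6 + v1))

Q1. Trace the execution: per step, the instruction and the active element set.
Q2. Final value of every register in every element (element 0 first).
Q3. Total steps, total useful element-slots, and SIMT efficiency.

step 0: v1 <- (min(-2, element) - (8 // -3)) 1111111111111111
step 1: v3 <- (max(9, 5) * (v3 // -2)) 1111111111111111
step 2: eval ((-9 // 2) < -2)        1111111111111111
step 3: v3 <- (11 + 2)               1111111111111111
step 4: v3 <- element                1111111111111111
step 5: v1 <- min((element - -8), v1) 1111111111111111
step 6: v3 <- (min(element, v3) - (v1 + element)) 1111111111111111
step 7: v3 <- ((v3 // 3) % 2)        1111111111111111
step 8: v1 <- ((element - -8) + (6 + v1)) 1111111111111111

Answer: 9 steps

v1: 15,16,17,18,19,20,21,22,23,24,25,26,27,28,29,30
v3: 1,1,1,1,1,1,1,1,1,1,1,1,1,1,1,1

steps = 9; useful = 144; efficiency = 144/144 = 1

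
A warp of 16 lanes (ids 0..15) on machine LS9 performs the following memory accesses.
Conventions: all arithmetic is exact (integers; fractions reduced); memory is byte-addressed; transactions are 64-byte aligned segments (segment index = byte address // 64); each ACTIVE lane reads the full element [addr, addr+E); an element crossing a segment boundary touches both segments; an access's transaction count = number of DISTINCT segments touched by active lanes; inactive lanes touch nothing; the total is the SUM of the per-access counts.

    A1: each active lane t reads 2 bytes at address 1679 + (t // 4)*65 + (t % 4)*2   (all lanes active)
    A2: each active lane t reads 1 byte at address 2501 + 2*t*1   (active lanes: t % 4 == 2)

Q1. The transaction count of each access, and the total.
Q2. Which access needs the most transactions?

A1: 4 transactions
A2: 1 transaction

Answer: 4,1; total 5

Answer: A1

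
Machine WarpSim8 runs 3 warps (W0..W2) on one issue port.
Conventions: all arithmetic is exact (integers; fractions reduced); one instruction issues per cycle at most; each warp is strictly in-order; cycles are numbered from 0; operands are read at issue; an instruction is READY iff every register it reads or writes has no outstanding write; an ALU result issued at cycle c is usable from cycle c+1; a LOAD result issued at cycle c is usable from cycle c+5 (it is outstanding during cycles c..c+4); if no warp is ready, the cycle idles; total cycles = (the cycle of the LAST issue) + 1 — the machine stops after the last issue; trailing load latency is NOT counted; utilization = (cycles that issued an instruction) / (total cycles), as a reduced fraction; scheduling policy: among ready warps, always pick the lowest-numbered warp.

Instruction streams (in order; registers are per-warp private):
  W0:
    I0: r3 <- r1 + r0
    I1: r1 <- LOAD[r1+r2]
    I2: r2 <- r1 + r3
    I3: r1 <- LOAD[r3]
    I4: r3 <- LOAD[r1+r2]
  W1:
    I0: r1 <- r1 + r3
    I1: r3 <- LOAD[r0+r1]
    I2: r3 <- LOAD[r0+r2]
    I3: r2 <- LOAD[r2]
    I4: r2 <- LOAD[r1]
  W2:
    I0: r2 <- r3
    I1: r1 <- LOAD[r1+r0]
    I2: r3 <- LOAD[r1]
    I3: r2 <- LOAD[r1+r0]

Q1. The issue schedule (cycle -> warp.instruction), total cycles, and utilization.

cycle 0: W0.I0
cycle 1: W0.I1
cycle 2: W1.I0
cycle 3: W1.I1
cycle 4: W2.I0
cycle 5: W2.I1
cycle 6: W0.I2
cycle 7: W0.I3
cycle 8: W1.I2
cycle 9: W1.I3
cycle 10: W2.I2
cycle 11: W2.I3
cycle 12: W0.I4
cycle 13: idle
cycle 14: W1.I4

Answer: 15 cycles, utilization 14/15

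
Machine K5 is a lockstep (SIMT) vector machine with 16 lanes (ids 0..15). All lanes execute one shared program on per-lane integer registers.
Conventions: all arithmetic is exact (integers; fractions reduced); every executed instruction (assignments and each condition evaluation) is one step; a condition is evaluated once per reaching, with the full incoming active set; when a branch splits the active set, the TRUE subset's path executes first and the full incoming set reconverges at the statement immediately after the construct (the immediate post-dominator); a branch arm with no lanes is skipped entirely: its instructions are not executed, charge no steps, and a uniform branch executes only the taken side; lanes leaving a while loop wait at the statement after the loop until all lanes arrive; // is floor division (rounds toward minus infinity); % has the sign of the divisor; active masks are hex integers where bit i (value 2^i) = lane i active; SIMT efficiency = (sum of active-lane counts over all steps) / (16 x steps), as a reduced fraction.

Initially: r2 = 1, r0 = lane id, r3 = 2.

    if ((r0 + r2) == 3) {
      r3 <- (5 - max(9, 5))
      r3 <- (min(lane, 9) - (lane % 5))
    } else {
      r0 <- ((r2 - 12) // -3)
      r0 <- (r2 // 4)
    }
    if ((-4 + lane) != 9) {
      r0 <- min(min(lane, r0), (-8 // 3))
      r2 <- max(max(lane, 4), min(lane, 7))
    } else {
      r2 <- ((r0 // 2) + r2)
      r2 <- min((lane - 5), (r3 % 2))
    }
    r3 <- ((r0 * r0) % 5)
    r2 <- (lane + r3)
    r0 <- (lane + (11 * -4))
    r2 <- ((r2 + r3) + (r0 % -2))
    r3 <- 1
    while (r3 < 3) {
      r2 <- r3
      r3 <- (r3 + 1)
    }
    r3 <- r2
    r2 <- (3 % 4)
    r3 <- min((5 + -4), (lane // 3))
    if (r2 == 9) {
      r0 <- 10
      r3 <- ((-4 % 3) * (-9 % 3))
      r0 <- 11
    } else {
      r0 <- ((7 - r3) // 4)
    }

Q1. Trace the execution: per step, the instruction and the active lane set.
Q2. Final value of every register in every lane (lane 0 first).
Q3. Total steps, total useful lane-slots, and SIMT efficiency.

step 0: eval ((r0 + r2) == 3)        0xffff
step 1: r3 <- (5 - max(9, 5))        0x0004
step 2: r3 <- (min(lane, 9) - (lane % 5)) 0x0004
step 3: r0 <- ((r2 - 12) // -3)      0xfffb
step 4: r0 <- (r2 // 4)              0xfffb
step 5: eval ((-4 + lane) != 9)      0xffff
step 6: r0 <- min(min(lane, r0), (-8 // 3)) 0xdfff
step 7: r2 <- max(max(lane, 4), min(lane, 7)) 0xdfff
step 8: r2 <- ((r0 // 2) + r2)       0x2000
step 9: r2 <- min((lane - 5), (r3 % 2)) 0x2000
step 10: r3 <- ((r0 * r0) % 5)        0xffff
step 11: r2 <- (lane + r3)            0xffff
step 12: r0 <- (lane + (11 * -4))     0xffff
step 13: r2 <- ((r2 + r3) + (r0 % -2)) 0xffff
step 14: r3 <- 1                      0xffff
step 15: eval (r3 < 3)                0xffff
step 16: r2 <- r3                     0xffff
step 17: r3 <- (r3 + 1)               0xffff
step 18: eval (r3 < 3)                0xffff
step 19: r2 <- r3                     0xffff
step 20: r3 <- (r3 + 1)               0xffff
step 21: eval (r3 < 3)                0xffff
step 22: r3 <- r2                     0xffff
step 23: r2 <- (3 % 4)                0xffff
step 24: r3 <- min((5 + -4), (lane // 3)) 0xffff
step 25: eval (r2 == 9)               0xffff
step 26: r0 <- ((7 - r3) // 4)        0xffff

Answer: 27 steps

r2: 3,3,3,3,3,3,3,3,3,3,3,3,3,3,3,3
r0: 1,1,1,1,1,1,1,1,1,1,1,1,1,1,1,1
r3: 0,0,0,1,1,1,1,1,1,1,1,1,1,1,1,1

steps = 27; useful = 368; efficiency = 368/432 = 23/27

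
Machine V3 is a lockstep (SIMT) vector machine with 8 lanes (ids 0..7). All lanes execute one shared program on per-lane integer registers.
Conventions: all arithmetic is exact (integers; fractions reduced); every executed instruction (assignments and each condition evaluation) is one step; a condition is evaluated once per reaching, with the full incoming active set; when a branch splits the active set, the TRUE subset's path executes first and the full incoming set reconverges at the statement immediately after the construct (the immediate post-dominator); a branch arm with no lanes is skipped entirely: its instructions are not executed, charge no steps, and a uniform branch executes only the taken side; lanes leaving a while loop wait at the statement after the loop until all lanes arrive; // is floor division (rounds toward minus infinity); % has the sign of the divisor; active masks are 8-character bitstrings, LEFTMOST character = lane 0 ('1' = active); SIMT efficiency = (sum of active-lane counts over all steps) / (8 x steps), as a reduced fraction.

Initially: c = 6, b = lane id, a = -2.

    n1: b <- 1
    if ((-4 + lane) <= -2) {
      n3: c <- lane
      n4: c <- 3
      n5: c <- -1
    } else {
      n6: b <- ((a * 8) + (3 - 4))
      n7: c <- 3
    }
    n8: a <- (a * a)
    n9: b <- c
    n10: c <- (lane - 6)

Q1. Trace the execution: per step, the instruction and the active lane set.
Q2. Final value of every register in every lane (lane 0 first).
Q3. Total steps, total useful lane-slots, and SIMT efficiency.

step 0: b <- 1                       11111111
step 1: eval ((-4 + lane) <= -2)     11111111
step 2: c <- lane                    11100000
step 3: c <- 3                       11100000
step 4: c <- -1                      11100000
step 5: b <- ((a * 8) + (3 - 4))     00011111
step 6: c <- 3                       00011111
step 7: a <- (a * a)                 11111111
step 8: b <- c                       11111111
step 9: c <- (lane - 6)              11111111

Answer: 10 steps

c: -6,-5,-4,-3,-2,-1,0,1
b: -1,-1,-1,3,3,3,3,3
a: 4,4,4,4,4,4,4,4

steps = 10; useful = 59; efficiency = 59/80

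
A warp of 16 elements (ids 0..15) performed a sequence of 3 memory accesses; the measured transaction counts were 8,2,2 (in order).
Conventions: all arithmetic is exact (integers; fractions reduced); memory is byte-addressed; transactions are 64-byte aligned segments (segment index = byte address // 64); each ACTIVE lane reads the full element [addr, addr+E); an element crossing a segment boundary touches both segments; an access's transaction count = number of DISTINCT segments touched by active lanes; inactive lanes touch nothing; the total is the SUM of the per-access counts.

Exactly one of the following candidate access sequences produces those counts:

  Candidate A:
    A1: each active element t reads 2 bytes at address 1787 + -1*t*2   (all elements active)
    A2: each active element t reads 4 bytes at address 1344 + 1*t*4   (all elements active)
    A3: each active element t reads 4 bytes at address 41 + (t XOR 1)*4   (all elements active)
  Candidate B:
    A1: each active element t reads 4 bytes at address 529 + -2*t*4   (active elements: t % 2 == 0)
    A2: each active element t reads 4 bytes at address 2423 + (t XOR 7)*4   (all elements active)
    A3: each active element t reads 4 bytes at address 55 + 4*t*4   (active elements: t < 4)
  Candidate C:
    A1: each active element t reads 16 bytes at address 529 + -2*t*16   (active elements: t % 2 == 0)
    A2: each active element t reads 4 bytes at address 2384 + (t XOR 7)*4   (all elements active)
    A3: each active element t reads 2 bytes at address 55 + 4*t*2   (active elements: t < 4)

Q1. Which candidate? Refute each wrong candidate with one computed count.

A: A1 gives 1 transaction, not 8
B: A1 gives 3 transactions, not 8
C: all counts match (8,2,2)

Answer: C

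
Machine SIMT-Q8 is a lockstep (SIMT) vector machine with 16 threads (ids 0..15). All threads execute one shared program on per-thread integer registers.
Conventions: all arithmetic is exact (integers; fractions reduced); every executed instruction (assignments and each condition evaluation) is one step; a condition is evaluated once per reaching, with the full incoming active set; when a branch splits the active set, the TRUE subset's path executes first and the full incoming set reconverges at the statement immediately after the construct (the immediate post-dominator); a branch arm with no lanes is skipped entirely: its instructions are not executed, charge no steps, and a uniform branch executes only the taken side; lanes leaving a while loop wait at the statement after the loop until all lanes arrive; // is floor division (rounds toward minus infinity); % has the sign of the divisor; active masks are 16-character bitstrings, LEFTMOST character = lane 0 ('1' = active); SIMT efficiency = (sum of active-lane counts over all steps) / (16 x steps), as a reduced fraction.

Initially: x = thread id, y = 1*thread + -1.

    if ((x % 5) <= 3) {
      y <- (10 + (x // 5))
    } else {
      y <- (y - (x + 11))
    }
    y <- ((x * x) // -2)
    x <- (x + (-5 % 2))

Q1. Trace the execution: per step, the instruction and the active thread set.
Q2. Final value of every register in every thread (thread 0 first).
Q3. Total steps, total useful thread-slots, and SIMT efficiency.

step 0: eval ((x % 5) <= 3)          1111111111111111
step 1: y <- (10 + (x // 5))         1111011110111101
step 2: y <- (y - (x + 11))          0000100001000010
step 3: y <- ((x * x) // -2)         1111111111111111
step 4: x <- (x + (-5 % 2))          1111111111111111

Answer: 5 steps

x: 1,2,3,4,5,6,7,8,9,10,11,12,13,14,15,16
y: 0,-1,-2,-5,-8,-13,-18,-25,-32,-41,-50,-61,-72,-85,-98,-113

steps = 5; useful = 64; efficiency = 64/80 = 4/5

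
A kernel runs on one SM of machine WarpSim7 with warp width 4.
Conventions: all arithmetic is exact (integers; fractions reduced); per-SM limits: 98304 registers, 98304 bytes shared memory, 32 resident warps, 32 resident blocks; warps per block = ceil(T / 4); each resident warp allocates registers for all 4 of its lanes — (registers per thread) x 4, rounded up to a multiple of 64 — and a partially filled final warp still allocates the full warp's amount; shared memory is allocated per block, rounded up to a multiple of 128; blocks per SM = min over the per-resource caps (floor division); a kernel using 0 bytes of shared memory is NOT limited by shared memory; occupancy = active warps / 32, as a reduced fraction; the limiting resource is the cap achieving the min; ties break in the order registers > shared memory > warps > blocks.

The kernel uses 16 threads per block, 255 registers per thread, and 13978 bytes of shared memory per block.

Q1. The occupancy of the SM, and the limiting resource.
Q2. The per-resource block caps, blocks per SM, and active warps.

Answer: occupancy 3/4, limited by shared memory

registers: 24 blocks
shared memory: 6 blocks
warps: 8 blocks
blocks: 32 blocks

Answer: 6 blocks, 24 active warps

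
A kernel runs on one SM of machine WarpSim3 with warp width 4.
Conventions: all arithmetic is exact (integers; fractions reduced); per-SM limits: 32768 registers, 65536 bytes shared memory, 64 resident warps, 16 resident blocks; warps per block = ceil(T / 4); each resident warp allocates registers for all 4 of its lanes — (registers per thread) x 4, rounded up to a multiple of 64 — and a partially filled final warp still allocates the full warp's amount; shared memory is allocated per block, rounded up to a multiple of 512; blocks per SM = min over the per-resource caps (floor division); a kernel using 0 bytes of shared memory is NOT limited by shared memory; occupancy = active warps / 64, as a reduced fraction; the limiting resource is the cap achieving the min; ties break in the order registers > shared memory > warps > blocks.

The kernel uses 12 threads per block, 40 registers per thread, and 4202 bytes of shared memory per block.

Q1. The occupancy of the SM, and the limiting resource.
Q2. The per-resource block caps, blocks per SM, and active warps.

Answer: occupancy 21/32, limited by shared memory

registers: 56 blocks
shared memory: 14 blocks
warps: 21 blocks
blocks: 16 blocks

Answer: 14 blocks, 42 active warps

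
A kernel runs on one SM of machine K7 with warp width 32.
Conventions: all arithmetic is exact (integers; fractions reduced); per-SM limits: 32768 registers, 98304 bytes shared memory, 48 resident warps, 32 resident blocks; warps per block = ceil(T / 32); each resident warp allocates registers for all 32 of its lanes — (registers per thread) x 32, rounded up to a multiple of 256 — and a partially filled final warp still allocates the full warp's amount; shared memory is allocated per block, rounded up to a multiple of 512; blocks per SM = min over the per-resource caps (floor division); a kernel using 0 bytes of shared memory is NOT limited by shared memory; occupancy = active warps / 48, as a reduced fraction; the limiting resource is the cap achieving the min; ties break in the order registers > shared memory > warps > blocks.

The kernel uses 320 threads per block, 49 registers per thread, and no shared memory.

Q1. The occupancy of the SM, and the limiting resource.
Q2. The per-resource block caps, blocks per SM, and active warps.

Answer: occupancy 5/24, limited by registers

registers: 1 block
shared memory: no limit (kernel uses none)
warps: 4 blocks
blocks: 32 blocks

Answer: 1 block, 10 active warps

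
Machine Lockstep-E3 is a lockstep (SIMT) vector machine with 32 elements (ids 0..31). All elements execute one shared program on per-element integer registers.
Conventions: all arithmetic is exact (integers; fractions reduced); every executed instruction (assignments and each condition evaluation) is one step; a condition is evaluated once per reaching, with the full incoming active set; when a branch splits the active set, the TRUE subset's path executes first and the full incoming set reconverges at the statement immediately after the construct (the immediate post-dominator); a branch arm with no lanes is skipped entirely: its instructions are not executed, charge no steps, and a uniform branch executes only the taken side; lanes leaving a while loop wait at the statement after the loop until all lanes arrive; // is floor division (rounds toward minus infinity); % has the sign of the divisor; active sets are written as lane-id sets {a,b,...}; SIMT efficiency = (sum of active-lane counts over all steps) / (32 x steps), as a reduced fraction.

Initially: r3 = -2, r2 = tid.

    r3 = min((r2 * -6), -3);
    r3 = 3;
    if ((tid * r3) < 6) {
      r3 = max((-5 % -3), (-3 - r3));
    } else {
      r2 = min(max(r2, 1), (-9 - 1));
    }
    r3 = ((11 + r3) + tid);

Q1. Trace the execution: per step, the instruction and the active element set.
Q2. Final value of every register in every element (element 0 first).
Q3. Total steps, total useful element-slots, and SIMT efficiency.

step 0: r3 <- min((r2 * -6), -3)     {0,1,2,3,4,5,6,7,8,9,10,11,12,13,14,15,16,17,18,19,20,21,22,23,24,25,26,27,28,29,30,31}
step 1: r3 <- 3                      {0,1,2,3,4,5,6,7,8,9,10,11,12,13,14,15,16,17,18,19,20,21,22,23,24,25,26,27,28,29,30,31}
step 2: eval ((tid * r3) < 6)        {0,1,2,3,4,5,6,7,8,9,10,11,12,13,14,15,16,17,18,19,20,21,22,23,24,25,26,27,28,29,30,31}
step 3: r3 <- max((-5 % -3), (-3 - r3)) {0,1}
step 4: r2 <- min(max(r2, 1), (-9 - 1)) {2,3,4,5,6,7,8,9,10,11,12,13,14,15,16,17,18,19,20,21,22,23,24,25,26,27,28,29,30,31}
step 5: r3 <- ((11 + r3) + tid)      {0,1,2,3,4,5,6,7,8,9,10,11,12,13,14,15,16,17,18,19,20,21,22,23,24,25,26,27,28,29,30,31}

Answer: 6 steps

r3: 9,10,16,17,18,19,20,21,22,23,24,25,26,27,28,29,30,31,32,33,34,35,36,37,38,39,40,41,42,43,44,45
r2: 0,1,-10,-10,-10,-10,-10,-10,-10,-10,-10,-10,-10,-10,-10,-10,-10,-10,-10,-10,-10,-10,-10,-10,-10,-10,-10,-10,-10,-10,-10,-10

steps = 6; useful = 160; efficiency = 160/192 = 5/6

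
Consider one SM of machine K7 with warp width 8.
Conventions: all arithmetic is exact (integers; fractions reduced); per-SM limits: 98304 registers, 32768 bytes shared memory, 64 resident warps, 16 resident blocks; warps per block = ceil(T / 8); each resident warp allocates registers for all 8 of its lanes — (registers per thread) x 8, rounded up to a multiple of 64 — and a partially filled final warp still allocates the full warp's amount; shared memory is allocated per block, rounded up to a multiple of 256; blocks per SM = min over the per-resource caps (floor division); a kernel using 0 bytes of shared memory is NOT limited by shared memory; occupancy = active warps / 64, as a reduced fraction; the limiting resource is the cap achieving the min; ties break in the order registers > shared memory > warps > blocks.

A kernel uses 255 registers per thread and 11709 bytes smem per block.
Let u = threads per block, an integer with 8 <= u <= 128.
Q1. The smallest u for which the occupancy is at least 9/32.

Answer: u = 65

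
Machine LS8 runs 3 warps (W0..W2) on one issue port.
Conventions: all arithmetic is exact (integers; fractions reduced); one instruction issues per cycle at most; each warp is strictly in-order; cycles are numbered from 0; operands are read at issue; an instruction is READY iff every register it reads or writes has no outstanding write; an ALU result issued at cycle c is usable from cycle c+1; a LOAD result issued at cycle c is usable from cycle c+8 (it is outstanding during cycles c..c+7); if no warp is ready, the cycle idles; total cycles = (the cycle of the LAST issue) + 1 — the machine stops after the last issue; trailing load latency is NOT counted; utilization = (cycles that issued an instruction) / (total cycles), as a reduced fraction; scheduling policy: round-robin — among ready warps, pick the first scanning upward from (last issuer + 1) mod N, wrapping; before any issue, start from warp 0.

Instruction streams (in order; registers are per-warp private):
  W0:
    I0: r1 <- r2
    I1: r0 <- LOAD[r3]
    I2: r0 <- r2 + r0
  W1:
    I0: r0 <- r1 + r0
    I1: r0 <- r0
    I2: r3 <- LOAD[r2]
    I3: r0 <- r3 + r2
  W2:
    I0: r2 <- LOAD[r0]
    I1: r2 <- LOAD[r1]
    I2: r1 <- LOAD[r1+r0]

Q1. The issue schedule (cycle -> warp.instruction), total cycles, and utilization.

cycle 0: W0.I0
cycle 1: W1.I0
cycle 2: W2.I0
cycle 3: W0.I1
cycle 4: W1.I1
cycle 5: W1.I2
cycle 6: idle
cycle 7: idle
cycle 8: idle
cycle 9: idle
cycle 10: W2.I1
cycle 11: W0.I2
cycle 12: W2.I2
cycle 13: W1.I3

Answer: 14 cycles, utilization 5/7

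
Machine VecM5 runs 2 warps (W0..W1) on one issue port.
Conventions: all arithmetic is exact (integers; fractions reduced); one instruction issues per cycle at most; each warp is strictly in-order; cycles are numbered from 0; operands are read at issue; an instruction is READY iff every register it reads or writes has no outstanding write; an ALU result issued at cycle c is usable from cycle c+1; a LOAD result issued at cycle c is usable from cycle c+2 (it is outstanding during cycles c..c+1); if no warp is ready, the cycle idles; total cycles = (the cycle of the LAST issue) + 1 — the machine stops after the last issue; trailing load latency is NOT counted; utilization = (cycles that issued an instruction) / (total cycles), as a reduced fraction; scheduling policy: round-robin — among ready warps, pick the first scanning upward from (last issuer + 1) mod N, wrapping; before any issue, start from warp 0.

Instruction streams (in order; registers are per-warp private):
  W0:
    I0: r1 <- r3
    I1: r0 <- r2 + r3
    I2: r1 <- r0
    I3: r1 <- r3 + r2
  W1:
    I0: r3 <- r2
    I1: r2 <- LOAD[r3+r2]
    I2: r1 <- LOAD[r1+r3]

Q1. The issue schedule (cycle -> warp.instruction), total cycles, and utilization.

cycle 0: W0.I0
cycle 1: W1.I0
cycle 2: W0.I1
cycle 3: W1.I1
cycle 4: W0.I2
cycle 5: W1.I2
cycle 6: W0.I3

Answer: 7 cycles, utilization 1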